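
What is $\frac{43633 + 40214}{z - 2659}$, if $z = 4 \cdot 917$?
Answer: $\frac{83847}{1009} \approx 83.099$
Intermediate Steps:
$z = 3668$
$\frac{43633 + 40214}{z - 2659} = \frac{43633 + 40214}{3668 - 2659} = \frac{83847}{1009}$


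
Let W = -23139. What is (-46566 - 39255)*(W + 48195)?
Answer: -2150330976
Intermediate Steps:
(-46566 - 39255)*(W + 48195) = (-46566 - 39255)*(-23139 + 48195) = -85821*25056 = -2150330976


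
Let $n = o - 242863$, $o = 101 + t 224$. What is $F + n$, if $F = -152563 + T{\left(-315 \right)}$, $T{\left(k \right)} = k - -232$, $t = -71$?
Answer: $-411312$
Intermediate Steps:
$T{\left(k \right)} = 232 + k$ ($T{\left(k \right)} = k + 232 = 232 + k$)
$o = -15803$ ($o = 101 - 15904 = -15803$)
$n = -258666$ ($n = -15803 - 242863 = -258666$)
$F = -152646$ ($F = -152563 + \left(232 - 315\right) = -152563 - 83 = -152646$)
$F + n = -152646 - 258666 = -411312$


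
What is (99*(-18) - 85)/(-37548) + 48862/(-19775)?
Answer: -256821493/106073100 ≈ -2.4212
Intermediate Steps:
(99*(-18) - 85)/(-37548) + 48862/(-19775) = (-1782 - 85)*(-1/37548) + 48862*(-1/19775) = -1867*(-1/37548) - 48862/19775 = 1867/37548 - 48862/19775 = -256821493/106073100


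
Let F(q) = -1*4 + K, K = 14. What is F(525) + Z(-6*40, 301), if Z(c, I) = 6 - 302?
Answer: -286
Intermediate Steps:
Z(c, I) = -296
F(q) = 10 (F(q) = -1*4 + 14 = -4 + 14 = 10)
F(525) + Z(-6*40, 301) = 10 - 296 = -286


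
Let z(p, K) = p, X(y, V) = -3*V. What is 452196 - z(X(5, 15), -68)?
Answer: 452241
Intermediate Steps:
452196 - z(X(5, 15), -68) = 452196 - (-3)*15 = 452196 - 1*(-45) = 452196 + 45 = 452241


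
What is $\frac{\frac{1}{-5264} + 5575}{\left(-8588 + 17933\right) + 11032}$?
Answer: $\frac{29346799}{107264528} \approx 0.27359$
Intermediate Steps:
$\frac{\frac{1}{-5264} + 5575}{\left(-8588 + 17933\right) + 11032} = \frac{- \frac{1}{5264} + 5575}{9345 + 11032} = \frac{29346799}{5264 \cdot 20377} = \frac{29346799}{5264} \cdot \frac{1}{20377} = \frac{29346799}{107264528}$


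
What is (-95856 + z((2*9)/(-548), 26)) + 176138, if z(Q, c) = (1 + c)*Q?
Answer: 21997025/274 ≈ 80281.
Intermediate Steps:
z(Q, c) = Q*(1 + c)
(-95856 + z((2*9)/(-548), 26)) + 176138 = (-95856 + ((2*9)/(-548))*(1 + 26)) + 176138 = (-95856 + (18*(-1/548))*27) + 176138 = (-95856 - 9/274*27) + 176138 = (-95856 - 243/274) + 176138 = -26264787/274 + 176138 = 21997025/274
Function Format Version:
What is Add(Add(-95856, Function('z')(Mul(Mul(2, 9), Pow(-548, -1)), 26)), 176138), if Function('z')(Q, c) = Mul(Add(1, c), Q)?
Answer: Rational(21997025, 274) ≈ 80281.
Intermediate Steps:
Function('z')(Q, c) = Mul(Q, Add(1, c))
Add(Add(-95856, Function('z')(Mul(Mul(2, 9), Pow(-548, -1)), 26)), 176138) = Add(Add(-95856, Mul(Mul(Mul(2, 9), Pow(-548, -1)), Add(1, 26))), 176138) = Add(Add(-95856, Mul(Mul(18, Rational(-1, 548)), 27)), 176138) = Add(Add(-95856, Mul(Rational(-9, 274), 27)), 176138) = Add(Add(-95856, Rational(-243, 274)), 176138) = Add(Rational(-26264787, 274), 176138) = Rational(21997025, 274)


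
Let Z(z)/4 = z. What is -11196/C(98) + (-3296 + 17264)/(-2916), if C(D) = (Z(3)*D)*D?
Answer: -3801925/777924 ≈ -4.8873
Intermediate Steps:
Z(z) = 4*z
C(D) = 12*D² (C(D) = ((4*3)*D)*D = (12*D)*D = 12*D²)
-11196/C(98) + (-3296 + 17264)/(-2916) = -11196/(12*98²) + (-3296 + 17264)/(-2916) = -11196/(12*9604) + 13968*(-1/2916) = -11196/115248 - 388/81 = -11196*1/115248 - 388/81 = -933/9604 - 388/81 = -3801925/777924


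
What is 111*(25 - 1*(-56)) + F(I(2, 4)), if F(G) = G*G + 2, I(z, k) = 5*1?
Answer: 9018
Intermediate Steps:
I(z, k) = 5
F(G) = 2 + G**2 (F(G) = G**2 + 2 = 2 + G**2)
111*(25 - 1*(-56)) + F(I(2, 4)) = 111*(25 - 1*(-56)) + (2 + 5**2) = 111*(25 + 56) + (2 + 25) = 111*81 + 27 = 8991 + 27 = 9018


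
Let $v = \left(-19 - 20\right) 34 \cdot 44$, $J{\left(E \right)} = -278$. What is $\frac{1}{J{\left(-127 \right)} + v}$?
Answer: $- \frac{1}{58622} \approx -1.7058 \cdot 10^{-5}$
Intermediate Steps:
$v = -58344$ ($v = \left(-19 - 20\right) 34 \cdot 44 = \left(-39\right) 34 \cdot 44 = \left(-1326\right) 44 = -58344$)
$\frac{1}{J{\left(-127 \right)} + v} = \frac{1}{-278 - 58344} = \frac{1}{-58622} = - \frac{1}{58622}$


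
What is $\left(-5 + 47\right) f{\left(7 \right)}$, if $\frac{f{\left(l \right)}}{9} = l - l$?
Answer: $0$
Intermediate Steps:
$f{\left(l \right)} = 0$ ($f{\left(l \right)} = 9 \left(l - l\right) = 9 \cdot 0 = 0$)
$\left(-5 + 47\right) f{\left(7 \right)} = \left(-5 + 47\right) 0 = 42 \cdot 0 = 0$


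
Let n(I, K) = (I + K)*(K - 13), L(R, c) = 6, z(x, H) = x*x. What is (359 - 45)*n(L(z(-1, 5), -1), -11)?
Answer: 37680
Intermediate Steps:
z(x, H) = x²
n(I, K) = (-13 + K)*(I + K) (n(I, K) = (I + K)*(-13 + K) = (-13 + K)*(I + K))
(359 - 45)*n(L(z(-1, 5), -1), -11) = (359 - 45)*((-11)² - 13*6 - 13*(-11) + 6*(-11)) = 314*(121 - 78 + 143 - 66) = 314*120 = 37680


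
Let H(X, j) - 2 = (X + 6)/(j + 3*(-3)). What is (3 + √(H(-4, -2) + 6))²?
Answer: (33 + √946)²/121 ≈ 33.595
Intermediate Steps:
H(X, j) = 2 + (6 + X)/(-9 + j) (H(X, j) = 2 + (X + 6)/(j + 3*(-3)) = 2 + (6 + X)/(j - 9) = 2 + (6 + X)/(-9 + j))
(3 + √(H(-4, -2) + 6))² = (3 + √((-12 - 4 + 2*(-2))/(-9 - 2) + 6))² = (3 + √((-12 - 4 - 4)/(-11) + 6))² = (3 + √(-1/11*(-20) + 6))² = (3 + √(20/11 + 6))² = (3 + √(86/11))² = (3 + √946/11)²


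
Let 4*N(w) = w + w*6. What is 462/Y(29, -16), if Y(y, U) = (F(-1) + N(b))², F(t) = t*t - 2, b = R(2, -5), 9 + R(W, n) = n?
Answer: 616/867 ≈ 0.71050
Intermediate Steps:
R(W, n) = -9 + n
b = -14 (b = -9 - 5 = -14)
F(t) = -2 + t² (F(t) = t² - 2 = -2 + t²)
N(w) = 7*w/4 (N(w) = (w + w*6)/4 = (w + 6*w)/4 = (7*w)/4 = 7*w/4)
Y(y, U) = 2601/4 (Y(y, U) = ((-2 + (-1)²) + (7/4)*(-14))² = ((-2 + 1) - 49/2)² = (-1 - 49/2)² = (-51/2)² = 2601/4)
462/Y(29, -16) = 462/(2601/4) = 462*(4/2601) = 616/867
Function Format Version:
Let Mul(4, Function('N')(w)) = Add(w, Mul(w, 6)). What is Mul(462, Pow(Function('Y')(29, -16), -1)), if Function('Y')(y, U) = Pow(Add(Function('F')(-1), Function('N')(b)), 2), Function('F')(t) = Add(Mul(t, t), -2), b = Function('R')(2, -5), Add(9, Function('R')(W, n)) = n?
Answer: Rational(616, 867) ≈ 0.71050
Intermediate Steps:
Function('R')(W, n) = Add(-9, n)
b = -14 (b = Add(-9, -5) = -14)
Function('F')(t) = Add(-2, Pow(t, 2)) (Function('F')(t) = Add(Pow(t, 2), -2) = Add(-2, Pow(t, 2)))
Function('N')(w) = Mul(Rational(7, 4), w) (Function('N')(w) = Mul(Rational(1, 4), Add(w, Mul(w, 6))) = Mul(Rational(1, 4), Add(w, Mul(6, w))) = Mul(Rational(1, 4), Mul(7, w)) = Mul(Rational(7, 4), w))
Function('Y')(y, U) = Rational(2601, 4) (Function('Y')(y, U) = Pow(Add(Add(-2, Pow(-1, 2)), Mul(Rational(7, 4), -14)), 2) = Pow(Add(Add(-2, 1), Rational(-49, 2)), 2) = Pow(Add(-1, Rational(-49, 2)), 2) = Pow(Rational(-51, 2), 2) = Rational(2601, 4))
Mul(462, Pow(Function('Y')(29, -16), -1)) = Mul(462, Pow(Rational(2601, 4), -1)) = Mul(462, Rational(4, 2601)) = Rational(616, 867)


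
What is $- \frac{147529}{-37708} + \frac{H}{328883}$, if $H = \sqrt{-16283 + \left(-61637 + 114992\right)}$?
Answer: $\frac{147529}{37708} + \frac{4 \sqrt{2317}}{328883} \approx 3.913$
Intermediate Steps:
$H = 4 \sqrt{2317}$ ($H = \sqrt{-16283 + 53355} = \sqrt{37072} = 4 \sqrt{2317} \approx 192.54$)
$- \frac{147529}{-37708} + \frac{H}{328883} = - \frac{147529}{-37708} + \frac{4 \sqrt{2317}}{328883} = \left(-147529\right) \left(- \frac{1}{37708}\right) + 4 \sqrt{2317} \cdot \frac{1}{328883} = \frac{147529}{37708} + \frac{4 \sqrt{2317}}{328883}$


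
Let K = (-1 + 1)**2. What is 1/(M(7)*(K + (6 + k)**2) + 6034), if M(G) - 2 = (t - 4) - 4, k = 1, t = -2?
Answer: 1/5642 ≈ 0.00017724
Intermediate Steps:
K = 0 (K = 0**2 = 0)
M(G) = -8 (M(G) = 2 + ((-2 - 4) - 4) = 2 + (-6 - 4) = 2 - 10 = -8)
1/(M(7)*(K + (6 + k)**2) + 6034) = 1/(-8*(0 + (6 + 1)**2) + 6034) = 1/(-8*(0 + 7**2) + 6034) = 1/(-8*(0 + 49) + 6034) = 1/(-8*49 + 6034) = 1/(-392 + 6034) = 1/5642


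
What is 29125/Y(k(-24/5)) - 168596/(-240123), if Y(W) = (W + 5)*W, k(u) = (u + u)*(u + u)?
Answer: 1771507445437/447942733056 ≈ 3.9548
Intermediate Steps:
k(u) = 4*u**2 (k(u) = (2*u)*(2*u) = 4*u**2)
Y(W) = W*(5 + W) (Y(W) = (5 + W)*W = W*(5 + W))
29125/Y(k(-24/5)) - 168596/(-240123) = 29125/(((4*(-24/5)**2)*(5 + 4*(-24/5)**2))) - 168596/(-240123) = 29125/(((4*(-24*1/5)**2)*(5 + 4*(-24*1/5)**2))) - 168596*(-1/240123) = 29125/(((4*(-24/5)**2)*(5 + 4*(-24/5)**2))) + 168596/240123 = 29125/(((4*(576/25))*(5 + 4*(576/25)))) + 168596/240123 = 29125/((2304*(5 + 2304/25)/25)) + 168596/240123 = 29125/(((2304/25)*(2429/25))) + 168596/240123 = 29125/(5596416/625) + 168596/240123 = 29125*(625/5596416) + 168596/240123 = 18203125/5596416 + 168596/240123 = 1771507445437/447942733056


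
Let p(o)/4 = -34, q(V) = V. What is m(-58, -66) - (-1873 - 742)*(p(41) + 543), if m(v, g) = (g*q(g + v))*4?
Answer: 1097041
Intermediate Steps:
m(v, g) = 4*g*(g + v) (m(v, g) = (g*(g + v))*4 = 4*g*(g + v))
p(o) = -136 (p(o) = 4*(-34) = -136)
m(-58, -66) - (-1873 - 742)*(p(41) + 543) = 4*(-66)*(-66 - 58) - (-1873 - 742)*(-136 + 543) = 4*(-66)*(-124) - (-2615)*407 = 32736 - 1*(-1064305) = 32736 + 1064305 = 1097041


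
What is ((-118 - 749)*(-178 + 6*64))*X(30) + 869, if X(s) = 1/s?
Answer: -25422/5 ≈ -5084.4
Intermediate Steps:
((-118 - 749)*(-178 + 6*64))*X(30) + 869 = ((-118 - 749)*(-178 + 6*64))/30 + 869 = -867*(-178 + 384)*(1/30) + 869 = -867*206*(1/30) + 869 = -178602*1/30 + 869 = -29767/5 + 869 = -25422/5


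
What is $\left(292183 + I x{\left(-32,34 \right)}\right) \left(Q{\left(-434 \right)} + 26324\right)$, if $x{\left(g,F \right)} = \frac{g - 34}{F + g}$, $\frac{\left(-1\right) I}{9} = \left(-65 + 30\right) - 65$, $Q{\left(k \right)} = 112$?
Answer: $6939000588$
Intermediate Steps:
$I = 900$ ($I = - 9 \left(\left(-65 + 30\right) - 65\right) = - 9 \left(-35 - 65\right) = \left(-9\right) \left(-100\right) = 900$)
$x{\left(g,F \right)} = \frac{-34 + g}{F + g}$
$\left(292183 + I x{\left(-32,34 \right)}\right) \left(Q{\left(-434 \right)} + 26324\right) = \left(292183 + 900 \frac{-34 - 32}{34 - 32}\right) \left(112 + 26324\right) = \left(292183 + 900 \cdot \frac{1}{2} \left(-66\right)\right) 26436 = \left(292183 + 900 \left(-33\right)\right) 26436 = \left(292183 - 29700\right) 26436 = 262483 \cdot 26436 = 6939000588$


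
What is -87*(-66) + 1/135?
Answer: 775171/135 ≈ 5742.0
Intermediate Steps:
-87*(-66) + 1/135 = 5742 + 1/135 = 775171/135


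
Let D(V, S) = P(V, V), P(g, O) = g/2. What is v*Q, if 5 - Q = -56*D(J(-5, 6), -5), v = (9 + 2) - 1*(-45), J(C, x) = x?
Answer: 9688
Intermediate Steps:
P(g, O) = g/2 (P(g, O) = g*(1/2) = g/2)
D(V, S) = V/2
v = 56 (v = 11 + 45 = 56)
Q = 173 (Q = 5 - (-56)*(1/2)*6 = 5 - (-56)*3 = 5 - 1*(-168) = 5 + 168 = 173)
v*Q = 56*173 = 9688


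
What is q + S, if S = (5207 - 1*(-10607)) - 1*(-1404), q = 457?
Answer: 17675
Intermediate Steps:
S = 17218 (S = (5207 + 10607) + 1404 = 15814 + 1404 = 17218)
q + S = 457 + 17218 = 17675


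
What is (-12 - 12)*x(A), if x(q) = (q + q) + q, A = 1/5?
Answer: -72/5 ≈ -14.400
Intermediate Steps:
A = ⅕ ≈ 0.20000
x(q) = 3*q (x(q) = 2*q + q = 3*q)
(-12 - 12)*x(A) = (-12 - 12)*(3*(⅕)) = -24*⅗ = -72/5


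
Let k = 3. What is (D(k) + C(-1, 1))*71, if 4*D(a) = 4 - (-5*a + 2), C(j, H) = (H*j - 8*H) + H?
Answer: -1065/4 ≈ -266.25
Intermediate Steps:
C(j, H) = -7*H + H*j (C(j, H) = (-8*H + H*j) + H = -7*H + H*j)
D(a) = 1/2 + 5*a/4 (D(a) = (4 - (-5*a + 2))/4 = (4 - (2 - 5*a))/4 = (4 + (-2 + 5*a))/4 = (2 + 5*a)/4 = 1/2 + 5*a/4)
(D(k) + C(-1, 1))*71 = ((1/2 + (5/4)*3) + 1*(-7 - 1))*71 = ((1/2 + 15/4) + 1*(-8))*71 = (17/4 - 8)*71 = -15/4*71 = -1065/4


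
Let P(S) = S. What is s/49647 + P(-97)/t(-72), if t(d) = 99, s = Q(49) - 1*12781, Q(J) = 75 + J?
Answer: -2022934/1638351 ≈ -1.2347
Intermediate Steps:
s = -12657 (s = (75 + 49) - 1*12781 = 124 - 12781 = -12657)
s/49647 + P(-97)/t(-72) = -12657/49647 - 97/99 = -12657*1/49647 - 97*1/99 = -4219/16549 - 97/99 = -2022934/1638351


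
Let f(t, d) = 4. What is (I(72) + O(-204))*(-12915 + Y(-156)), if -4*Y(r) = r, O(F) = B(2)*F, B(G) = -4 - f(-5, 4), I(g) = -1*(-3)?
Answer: -21052260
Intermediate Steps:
I(g) = 3
B(G) = -8 (B(G) = -4 - 1*4 = -4 - 4 = -8)
O(F) = -8*F
Y(r) = -r/4
(I(72) + O(-204))*(-12915 + Y(-156)) = (3 - 8*(-204))*(-12915 - ¼*(-156)) = (3 + 1632)*(-12915 + 39) = 1635*(-12876) = -21052260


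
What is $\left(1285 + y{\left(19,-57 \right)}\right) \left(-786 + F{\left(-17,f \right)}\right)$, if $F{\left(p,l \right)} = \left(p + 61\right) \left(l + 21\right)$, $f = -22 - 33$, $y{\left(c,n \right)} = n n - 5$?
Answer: $-10335178$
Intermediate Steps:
$y{\left(c,n \right)} = -5 + n^{2}$ ($y{\left(c,n \right)} = n^{2} - 5 = -5 + n^{2}$)
$f = -55$ ($f = -22 - 33 = -55$)
$F{\left(p,l \right)} = \left(21 + l\right) \left(61 + p\right)$ ($F{\left(p,l \right)} = \left(61 + p\right) \left(21 + l\right) = \left(21 + l\right) \left(61 + p\right)$)
$\left(1285 + y{\left(19,-57 \right)}\right) \left(-786 + F{\left(-17,f \right)}\right) = \left(1285 - \left(5 - \left(-57\right)^{2}\right)\right) \left(-786 + \left(1281 + 21 \left(-17\right) + 61 \left(-55\right) - -935\right)\right) = \left(1285 + \left(-5 + 3249\right)\right) \left(-786 + \left(1281 - 357 - 3355 + 935\right)\right) = \left(1285 + 3244\right) \left(-786 - 1496\right) = 4529 \left(-2282\right) = -10335178$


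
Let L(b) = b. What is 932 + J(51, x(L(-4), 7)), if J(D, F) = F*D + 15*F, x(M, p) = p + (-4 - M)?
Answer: 1394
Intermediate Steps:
x(M, p) = -4 + p - M
J(D, F) = 15*F + D*F (J(D, F) = D*F + 15*F = 15*F + D*F)
932 + J(51, x(L(-4), 7)) = 932 + (-4 + 7 - 1*(-4))*(15 + 51) = 932 + (-4 + 7 + 4)*66 = 932 + 7*66 = 932 + 462 = 1394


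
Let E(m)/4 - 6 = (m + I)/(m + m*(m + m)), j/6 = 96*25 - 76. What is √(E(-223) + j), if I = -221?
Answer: 8*√2149232721585/99235 ≈ 118.19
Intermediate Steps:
j = 13944 (j = 6*(96*25 - 76) = 6*(2400 - 76) = 6*2324 = 13944)
E(m) = 24 + 4*(-221 + m)/(m + 2*m²) (E(m) = 24 + 4*((m - 221)/(m + m*(m + m))) = 24 + 4*((-221 + m)/(m + m*(2*m))) = 24 + 4*((-221 + m)/(m + 2*m²)) = 24 + 4*(-221 + m)/(m + 2*m²))
√(E(-223) + j) = √(4*(-221 + 7*(-223) + 12*(-223)²)/(-223*(1 + 2*(-223))) + 13944) = √(4*(-1/223)*(-221 - 1561 + 12*49729)/(1 - 446) + 13944) = √(4*(-1/223)*(-221 - 1561 + 596748)/(-445) + 13944) = √(4*(-1/223)*(-1/445)*594966 + 13944) = √(2379864/99235 + 13944) = √(1386112704/99235) = 8*√2149232721585/99235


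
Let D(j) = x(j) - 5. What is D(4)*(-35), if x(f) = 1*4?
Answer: 35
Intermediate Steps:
x(f) = 4
D(j) = -1 (D(j) = 4 - 5 = -1)
D(4)*(-35) = -1*(-35) = 35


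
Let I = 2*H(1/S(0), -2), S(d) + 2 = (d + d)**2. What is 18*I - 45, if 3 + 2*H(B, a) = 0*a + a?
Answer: -135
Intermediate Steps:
S(d) = -2 + 4*d**2 (S(d) = -2 + (d + d)**2 = -2 + (2*d)**2 = -2 + 4*d**2)
H(B, a) = -3/2 + a/2 (H(B, a) = -3/2 + (0*a + a)/2 = -3/2 + (0 + a)/2 = -3/2 + a/2)
I = -5 (I = 2*(-3/2 + (1/2)*(-2)) = 2*(-3/2 - 1) = 2*(-5/2) = -5)
18*I - 45 = 18*(-5) - 45 = -90 - 45 = -135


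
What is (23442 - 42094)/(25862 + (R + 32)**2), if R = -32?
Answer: -9326/12931 ≈ -0.72121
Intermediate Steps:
(23442 - 42094)/(25862 + (R + 32)**2) = (23442 - 42094)/(25862 + (-32 + 32)**2) = -18652/(25862 + 0**2) = -18652/(25862 + 0) = -18652/25862 = -18652*1/25862 = -9326/12931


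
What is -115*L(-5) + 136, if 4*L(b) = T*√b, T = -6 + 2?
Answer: 136 + 115*I*√5 ≈ 136.0 + 257.15*I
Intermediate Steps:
T = -4
L(b) = -√b (L(b) = (-4*√b)/4 = -√b)
-115*L(-5) + 136 = -(-115)*√(-5) + 136 = -(-115)*I*√5 + 136 = 115*I*√5 + 136 = 136 + 115*I*√5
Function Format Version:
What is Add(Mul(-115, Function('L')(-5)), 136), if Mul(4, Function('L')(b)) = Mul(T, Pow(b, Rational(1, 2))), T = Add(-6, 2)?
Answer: Add(136, Mul(115, I, Pow(5, Rational(1, 2)))) ≈ Add(136.00, Mul(257.15, I))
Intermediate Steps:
T = -4
Function('L')(b) = Mul(-1, Pow(b, Rational(1, 2))) (Function('L')(b) = Mul(Rational(1, 4), Mul(-4, Pow(b, Rational(1, 2)))) = Mul(-1, Pow(b, Rational(1, 2))))
Add(Mul(-115, Function('L')(-5)), 136) = Add(Mul(-115, Mul(-1, Pow(-5, Rational(1, 2)))), 136) = Add(Mul(-115, Mul(-1, Mul(I, Pow(5, Rational(1, 2))))), 136) = Add(Mul(-115, Mul(-1, I, Pow(5, Rational(1, 2)))), 136) = Add(Mul(115, I, Pow(5, Rational(1, 2))), 136) = Add(136, Mul(115, I, Pow(5, Rational(1, 2))))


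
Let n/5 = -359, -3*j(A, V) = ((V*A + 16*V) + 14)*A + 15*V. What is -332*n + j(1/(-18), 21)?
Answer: 193052633/324 ≈ 5.9584e+5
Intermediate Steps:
j(A, V) = -5*V - A*(14 + 16*V + A*V)/3 (j(A, V) = -(((V*A + 16*V) + 14)*A + 15*V)/3 = -(((A*V + 16*V) + 14)*A + 15*V)/3 = -(((16*V + A*V) + 14)*A + 15*V)/3 = -((14 + 16*V + A*V)*A + 15*V)/3 = -(A*(14 + 16*V + A*V) + 15*V)/3 = -(15*V + A*(14 + 16*V + A*V))/3 = -5*V - A*(14 + 16*V + A*V)/3)
n = -1795 (n = 5*(-359) = -1795)
-332*n + j(1/(-18), 21) = -332*(-1795) + (-5*21 - 14/3/(-18) - 16/3*21/(-18) - 1/3*21*(1/(-18))**2) = 595940 + (-105 - 14/3*(-1/18) - 16/3*(-1/18)*21 - 1/3*21*(-1/18)**2) = 595940 + (-105 + 7/27 + 56/9 - 1/3*21*1/324) = 595940 + (-105 + 7/27 + 56/9 - 7/324) = 595940 - 31927/324 = 193052633/324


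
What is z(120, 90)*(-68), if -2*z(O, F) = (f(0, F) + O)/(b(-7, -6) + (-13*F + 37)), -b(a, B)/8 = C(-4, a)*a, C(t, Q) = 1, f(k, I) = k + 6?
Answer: -1428/359 ≈ -3.9777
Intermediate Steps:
f(k, I) = 6 + k
b(a, B) = -8*a
z(O, F) = -(6 + O)/(2*(93 - 13*F)) (z(O, F) = -((6 + 0) + O)/(2*(-8*(-7) + (-13*F + 37))) = -(6 + O)/(2*(56 + (37 - 13*F))) = -(6 + O)/(2*(93 - 13*F)))
z(120, 90)*(-68) = ((6 + 120)/(2*(-93 + 13*90)))*(-68) = ((½)*126/(-93 + 1170))*(-68) = ((½)*126/1077)*(-68) = ((½)*(1/1077)*126)*(-68) = (21/359)*(-68) = -1428/359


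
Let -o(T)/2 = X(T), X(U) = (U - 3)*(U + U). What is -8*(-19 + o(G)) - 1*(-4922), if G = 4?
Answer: 5202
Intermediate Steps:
X(U) = 2*U*(-3 + U) (X(U) = (-3 + U)*(2*U) = 2*U*(-3 + U))
o(T) = -4*T*(-3 + T)
-8*(-19 + o(G)) - 1*(-4922) = -8*(-19 + 4*4*(3 - 1*4)) - 1*(-4922) = -8*(-19 + 4*4*(3 - 4)) + 4922 = -8*(-19 + 4*4*(-1)) + 4922 = -8*(-19 - 16) + 4922 = -8*(-35) + 4922 = 280 + 4922 = 5202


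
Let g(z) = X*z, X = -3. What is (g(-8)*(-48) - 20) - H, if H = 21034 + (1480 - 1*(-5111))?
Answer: -28797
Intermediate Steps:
g(z) = -3*z
H = 27625 (H = 21034 + (1480 + 5111) = 21034 + 6591 = 27625)
(g(-8)*(-48) - 20) - H = (-3*(-8)*(-48) - 20) - 1*27625 = (24*(-48) - 20) - 27625 = (-1152 - 20) - 27625 = -1172 - 27625 = -28797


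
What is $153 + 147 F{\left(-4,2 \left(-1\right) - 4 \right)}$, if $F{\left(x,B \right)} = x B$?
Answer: $3681$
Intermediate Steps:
$F{\left(x,B \right)} = B x$
$153 + 147 F{\left(-4,2 \left(-1\right) - 4 \right)} = 153 + 147 \left(2 \left(-1\right) - 4\right) \left(-4\right) = 153 + 147 \left(-2 - 4\right) \left(-4\right) = 153 + 147 \left(\left(-6\right) \left(-4\right)\right) = 153 + 147 \cdot 24 = 153 + 3528 = 3681$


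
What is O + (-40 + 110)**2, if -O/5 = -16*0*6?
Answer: 4900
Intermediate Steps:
O = 0 (O = -5*(-16*0)*6 = -0*6 = -5*0 = 0)
O + (-40 + 110)**2 = 0 + (-40 + 110)**2 = 0 + 70**2 = 0 + 4900 = 4900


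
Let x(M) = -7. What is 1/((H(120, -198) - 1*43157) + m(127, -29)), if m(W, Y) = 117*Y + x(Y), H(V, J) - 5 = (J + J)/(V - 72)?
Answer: -4/186241 ≈ -2.1478e-5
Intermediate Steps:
H(V, J) = 5 + 2*J/(-72 + V) (H(V, J) = 5 + (J + J)/(V - 72) = 5 + (2*J)/(-72 + V) = 5 + 2*J/(-72 + V))
m(W, Y) = -7 + 117*Y (m(W, Y) = 117*Y - 7 = -7 + 117*Y)
1/((H(120, -198) - 1*43157) + m(127, -29)) = 1/(((-360 + 2*(-198) + 5*120)/(-72 + 120) - 1*43157) + (-7 + 117*(-29))) = 1/(((-360 - 396 + 600)/48 - 43157) + (-7 - 3393)) = 1/(((1/48)*(-156) - 43157) - 3400) = 1/((-13/4 - 43157) - 3400) = 1/(-172641/4 - 3400) = 1/(-186241/4) = -4/186241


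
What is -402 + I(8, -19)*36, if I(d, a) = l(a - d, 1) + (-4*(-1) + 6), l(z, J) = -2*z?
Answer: 1902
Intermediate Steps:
I(d, a) = 10 - 2*a + 2*d (I(d, a) = -2*(a - d) + (-4*(-1) + 6) = (-2*a + 2*d) + (4 + 6) = (-2*a + 2*d) + 10 = 10 - 2*a + 2*d)
-402 + I(8, -19)*36 = -402 + (10 - 2*(-19) + 2*8)*36 = -402 + (10 + 38 + 16)*36 = -402 + 64*36 = -402 + 2304 = 1902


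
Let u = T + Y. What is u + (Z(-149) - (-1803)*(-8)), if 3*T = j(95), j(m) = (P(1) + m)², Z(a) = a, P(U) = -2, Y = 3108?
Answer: -8582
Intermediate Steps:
j(m) = (-2 + m)²
T = 2883 (T = (-2 + 95)²/3 = (⅓)*93² = (⅓)*8649 = 2883)
u = 5991 (u = 2883 + 3108 = 5991)
u + (Z(-149) - (-1803)*(-8)) = 5991 + (-149 - (-1803)*(-8)) = 5991 + (-149 - 1*14424) = 5991 + (-149 - 14424) = 5991 - 14573 = -8582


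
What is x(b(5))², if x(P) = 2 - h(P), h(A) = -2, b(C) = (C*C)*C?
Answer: 16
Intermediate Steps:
b(C) = C³ (b(C) = C²*C = C³)
x(P) = 4 (x(P) = 2 - 1*(-2) = 2 + 2 = 4)
x(b(5))² = 4² = 16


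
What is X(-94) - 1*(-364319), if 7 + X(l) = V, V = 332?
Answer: 364644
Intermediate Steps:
X(l) = 325 (X(l) = -7 + 332 = 325)
X(-94) - 1*(-364319) = 325 - 1*(-364319) = 325 + 364319 = 364644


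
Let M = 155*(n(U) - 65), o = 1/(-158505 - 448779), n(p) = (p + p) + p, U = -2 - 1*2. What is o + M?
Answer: -7247934541/607284 ≈ -11935.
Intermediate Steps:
U = -4 (U = -2 - 2 = -4)
n(p) = 3*p (n(p) = 2*p + p = 3*p)
o = -1/607284 (o = 1/(-607284) = -1/607284 ≈ -1.6467e-6)
M = -11935 (M = 155*(3*(-4) - 65) = 155*(-12 - 65) = 155*(-77) = -11935)
o + M = -1/607284 - 11935 = -7247934541/607284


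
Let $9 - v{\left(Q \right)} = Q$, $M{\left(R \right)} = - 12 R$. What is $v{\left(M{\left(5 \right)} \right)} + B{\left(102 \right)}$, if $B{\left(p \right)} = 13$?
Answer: $82$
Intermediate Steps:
$v{\left(Q \right)} = 9 - Q$
$v{\left(M{\left(5 \right)} \right)} + B{\left(102 \right)} = \left(9 - \left(-12\right) 5\right) + 13 = \left(9 - -60\right) + 13 = \left(9 + 60\right) + 13 = 69 + 13 = 82$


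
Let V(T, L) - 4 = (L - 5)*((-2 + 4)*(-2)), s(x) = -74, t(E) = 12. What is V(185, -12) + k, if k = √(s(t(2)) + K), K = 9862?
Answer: 72 + 2*√2447 ≈ 170.93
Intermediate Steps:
k = 2*√2447 (k = √(-74 + 9862) = √9788 = 2*√2447 ≈ 98.934)
V(T, L) = 24 - 4*L (V(T, L) = 4 + (L - 5)*((-2 + 4)*(-2)) = 4 + (-5 + L)*(2*(-2)) = 4 + (-5 + L)*(-4) = 4 + (20 - 4*L) = 24 - 4*L)
V(185, -12) + k = (24 - 4*(-12)) + 2*√2447 = (24 + 48) + 2*√2447 = 72 + 2*√2447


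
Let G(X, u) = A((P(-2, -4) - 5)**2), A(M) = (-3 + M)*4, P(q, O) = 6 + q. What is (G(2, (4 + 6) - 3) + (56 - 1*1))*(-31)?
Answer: -1457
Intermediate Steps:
A(M) = -12 + 4*M
G(X, u) = -8 (G(X, u) = -12 + 4*((6 - 2) - 5)**2 = -12 + 4*(4 - 5)**2 = -12 + 4*(-1)**2 = -12 + 4*1 = -12 + 4 = -8)
(G(2, (4 + 6) - 3) + (56 - 1*1))*(-31) = (-8 + (56 - 1*1))*(-31) = (-8 + (56 - 1))*(-31) = (-8 + 55)*(-31) = 47*(-31) = -1457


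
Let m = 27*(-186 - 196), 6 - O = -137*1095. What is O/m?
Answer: -16669/1146 ≈ -14.545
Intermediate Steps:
O = 150021 (O = 6 - (-137)*1095 = 6 - 1*(-150015) = 6 + 150015 = 150021)
m = -10314 (m = 27*(-382) = -10314)
O/m = 150021/(-10314) = 150021*(-1/10314) = -16669/1146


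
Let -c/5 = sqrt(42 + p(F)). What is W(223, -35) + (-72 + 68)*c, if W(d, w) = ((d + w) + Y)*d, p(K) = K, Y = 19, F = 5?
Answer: 46161 + 20*sqrt(47) ≈ 46298.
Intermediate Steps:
c = -5*sqrt(47) (c = -5*sqrt(42 + 5) = -5*sqrt(47) ≈ -34.278)
W(d, w) = d*(19 + d + w) (W(d, w) = ((d + w) + 19)*d = (19 + d + w)*d = d*(19 + d + w))
W(223, -35) + (-72 + 68)*c = 223*(19 + 223 - 35) + (-72 + 68)*(-5*sqrt(47)) = 223*207 - (-20)*sqrt(47) = 46161 + 20*sqrt(47)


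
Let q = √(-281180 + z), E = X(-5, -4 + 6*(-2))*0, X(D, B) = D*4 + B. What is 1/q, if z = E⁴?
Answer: -I*√70295/140590 ≈ -0.0018859*I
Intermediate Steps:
X(D, B) = B + 4*D (X(D, B) = 4*D + B = B + 4*D)
E = 0 (E = ((-4 + 6*(-2)) + 4*(-5))*0 = ((-4 - 12) - 20)*0 = (-16 - 20)*0 = -36*0 = 0)
z = 0 (z = 0⁴ = 0)
q = 2*I*√70295 (q = √(-281180 + 0) = √(-281180) = 2*I*√70295 ≈ 530.26*I)
1/q = 1/(2*I*√70295) = -I*√70295/140590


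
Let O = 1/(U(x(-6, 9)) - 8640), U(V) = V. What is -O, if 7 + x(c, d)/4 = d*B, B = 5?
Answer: 1/8488 ≈ 0.00011781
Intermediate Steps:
x(c, d) = -28 + 20*d (x(c, d) = -28 + 4*(d*5) = -28 + 4*(5*d) = -28 + 20*d)
O = -1/8488 (O = 1/((-28 + 20*9) - 8640) = 1/((-28 + 180) - 8640) = 1/(152 - 8640) = 1/(-8488) = -1/8488 ≈ -0.00011781)
-O = -1*(-1/8488) = 1/8488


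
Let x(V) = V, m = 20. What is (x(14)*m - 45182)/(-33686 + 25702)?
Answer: 22451/3992 ≈ 5.6240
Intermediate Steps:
(x(14)*m - 45182)/(-33686 + 25702) = (14*20 - 45182)/(-33686 + 25702) = (280 - 45182)/(-7984) = -44902*(-1/7984) = 22451/3992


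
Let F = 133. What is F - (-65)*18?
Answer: 1303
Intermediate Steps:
F - (-65)*18 = 133 - (-65)*18 = 133 - 13*(-90) = 133 + 1170 = 1303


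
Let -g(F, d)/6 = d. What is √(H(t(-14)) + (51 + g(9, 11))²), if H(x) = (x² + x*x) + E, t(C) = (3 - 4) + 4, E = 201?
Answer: 2*√111 ≈ 21.071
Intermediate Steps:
g(F, d) = -6*d
t(C) = 3 (t(C) = -1 + 4 = 3)
H(x) = 201 + 2*x² (H(x) = (x² + x*x) + 201 = (x² + x²) + 201 = 2*x² + 201 = 201 + 2*x²)
√(H(t(-14)) + (51 + g(9, 11))²) = √((201 + 2*3²) + (51 - 6*11)²) = √((201 + 2*9) + (51 - 66)²) = √((201 + 18) + (-15)²) = √(219 + 225) = √444 = 2*√111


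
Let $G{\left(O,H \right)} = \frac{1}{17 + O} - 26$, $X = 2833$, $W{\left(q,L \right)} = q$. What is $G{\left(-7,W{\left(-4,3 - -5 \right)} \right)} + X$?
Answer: $\frac{28071}{10} \approx 2807.1$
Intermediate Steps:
$G{\left(O,H \right)} = -26 + \frac{1}{17 + O}$ ($G{\left(O,H \right)} = \frac{1}{17 + O} - 26 = -26 + \frac{1}{17 + O}$)
$G{\left(-7,W{\left(-4,3 - -5 \right)} \right)} + X = \frac{-441 - -182}{17 - 7} + 2833 = \frac{-441 + 182}{10} + 2833 = \frac{1}{10} \left(-259\right) + 2833 = - \frac{259}{10} + 2833 = \frac{28071}{10}$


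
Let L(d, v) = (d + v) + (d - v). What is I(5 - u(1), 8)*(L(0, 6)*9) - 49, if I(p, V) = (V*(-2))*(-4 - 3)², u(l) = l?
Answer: -49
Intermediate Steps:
L(d, v) = 2*d
I(p, V) = -98*V (I(p, V) = -2*V*(-7)² = -2*V*49 = -98*V)
I(5 - u(1), 8)*(L(0, 6)*9) - 49 = (-98*8)*((2*0)*9) - 49 = -0*9 - 49 = -784*0 - 49 = 0 - 49 = -49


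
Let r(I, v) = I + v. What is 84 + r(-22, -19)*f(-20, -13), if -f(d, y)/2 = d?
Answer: -1556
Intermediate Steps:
f(d, y) = -2*d
84 + r(-22, -19)*f(-20, -13) = 84 + (-22 - 19)*(-2*(-20)) = 84 - 41*40 = 84 - 1640 = -1556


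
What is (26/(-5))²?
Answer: 676/25 ≈ 27.040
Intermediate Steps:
(26/(-5))² = (26*(-⅕))² = (-26/5)² = 676/25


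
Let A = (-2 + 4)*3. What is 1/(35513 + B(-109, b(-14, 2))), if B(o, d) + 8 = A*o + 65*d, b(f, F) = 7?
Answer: 1/35306 ≈ 2.8324e-5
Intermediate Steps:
A = 6 (A = 2*3 = 6)
B(o, d) = -8 + 6*o + 65*d (B(o, d) = -8 + (6*o + 65*d) = -8 + 6*o + 65*d)
1/(35513 + B(-109, b(-14, 2))) = 1/(35513 + (-8 + 6*(-109) + 65*7)) = 1/(35513 + (-8 - 654 + 455)) = 1/(35513 - 207) = 1/35306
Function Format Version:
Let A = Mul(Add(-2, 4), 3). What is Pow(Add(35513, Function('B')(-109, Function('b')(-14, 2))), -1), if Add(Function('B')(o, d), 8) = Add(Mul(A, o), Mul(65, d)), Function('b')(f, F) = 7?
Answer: Rational(1, 35306) ≈ 2.8324e-5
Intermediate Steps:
A = 6 (A = Mul(2, 3) = 6)
Function('B')(o, d) = Add(-8, Mul(6, o), Mul(65, d)) (Function('B')(o, d) = Add(-8, Add(Mul(6, o), Mul(65, d))) = Add(-8, Mul(6, o), Mul(65, d)))
Pow(Add(35513, Function('B')(-109, Function('b')(-14, 2))), -1) = Pow(Add(35513, Add(-8, Mul(6, -109), Mul(65, 7))), -1) = Pow(Add(35513, Add(-8, -654, 455)), -1) = Pow(Add(35513, -207), -1) = Pow(35306, -1) = Rational(1, 35306)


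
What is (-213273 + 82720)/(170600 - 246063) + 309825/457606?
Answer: 4889538829/2031313034 ≈ 2.4071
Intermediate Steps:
(-213273 + 82720)/(170600 - 246063) + 309825/457606 = -130553/(-75463) + 309825*(1/457606) = -130553*(-1/75463) + 18225/26918 = 130553/75463 + 18225/26918 = 4889538829/2031313034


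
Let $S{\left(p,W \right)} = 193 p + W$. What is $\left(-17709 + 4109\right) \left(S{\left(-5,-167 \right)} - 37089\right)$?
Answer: $519805600$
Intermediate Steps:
$S{\left(p,W \right)} = W + 193 p$
$\left(-17709 + 4109\right) \left(S{\left(-5,-167 \right)} - 37089\right) = \left(-17709 + 4109\right) \left(\left(-167 + 193 \left(-5\right)\right) - 37089\right) = - 13600 \left(\left(-167 - 965\right) - 37089\right) = - 13600 \left(-1132 - 37089\right) = \left(-13600\right) \left(-38221\right) = 519805600$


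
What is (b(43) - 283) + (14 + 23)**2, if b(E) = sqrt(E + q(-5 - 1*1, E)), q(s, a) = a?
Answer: 1086 + sqrt(86) ≈ 1095.3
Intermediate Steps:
b(E) = sqrt(2)*sqrt(E) (b(E) = sqrt(E + E) = sqrt(2*E) = sqrt(2)*sqrt(E))
(b(43) - 283) + (14 + 23)**2 = (sqrt(2)*sqrt(43) - 283) + (14 + 23)**2 = (sqrt(86) - 283) + 37**2 = (-283 + sqrt(86)) + 1369 = 1086 + sqrt(86)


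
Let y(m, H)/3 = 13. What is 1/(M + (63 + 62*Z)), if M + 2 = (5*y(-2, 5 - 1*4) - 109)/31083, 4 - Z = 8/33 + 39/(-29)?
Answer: 9915477/3741622837 ≈ 0.0026500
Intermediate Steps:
y(m, H) = 39 (y(m, H) = 3*13 = 39)
Z = 4883/957 (Z = 4 - (8/33 + 39/(-29)) = 4 - (8*(1/33) + 39*(-1/29)) = 4 - (8/33 - 39/29) = 4 - 1*(-1055/957) = 4 + 1055/957 = 4883/957 ≈ 5.1024)
M = -62080/31083 (M = -2 + (5*39 - 109)/31083 = -2 + (195 - 109)*(1/31083) = -2 + 86*(1/31083) = -2 + 86/31083 = -62080/31083 ≈ -1.9972)
1/(M + (63 + 62*Z)) = 1/(-62080/31083 + (63 + 62*(4883/957))) = 1/(-62080/31083 + (63 + 302746/957)) = 1/(-62080/31083 + 363037/957) = 1/(3741622837/9915477) = 9915477/3741622837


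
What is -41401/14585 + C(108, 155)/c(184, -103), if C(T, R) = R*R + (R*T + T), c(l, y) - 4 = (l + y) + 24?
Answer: 591619996/1589765 ≈ 372.14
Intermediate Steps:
c(l, y) = 28 + l + y (c(l, y) = 4 + ((l + y) + 24) = 4 + (24 + l + y) = 28 + l + y)
C(T, R) = T + R**2 + R*T (C(T, R) = R**2 + (T + R*T) = T + R**2 + R*T)
-41401/14585 + C(108, 155)/c(184, -103) = -41401/14585 + (108 + 155**2 + 155*108)/(28 + 184 - 103) = -41401*1/14585 + (108 + 24025 + 16740)/109 = -41401/14585 + 40873*(1/109) = -41401/14585 + 40873/109 = 591619996/1589765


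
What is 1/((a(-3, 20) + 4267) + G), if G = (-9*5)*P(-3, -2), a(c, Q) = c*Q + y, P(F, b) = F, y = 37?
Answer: 1/4379 ≈ 0.00022836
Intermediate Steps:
a(c, Q) = 37 + Q*c (a(c, Q) = c*Q + 37 = Q*c + 37 = 37 + Q*c)
G = 135 (G = -9*5*(-3) = -45*(-3) = 135)
1/((a(-3, 20) + 4267) + G) = 1/(((37 + 20*(-3)) + 4267) + 135) = 1/(((37 - 60) + 4267) + 135) = 1/((-23 + 4267) + 135) = 1/(4244 + 135) = 1/4379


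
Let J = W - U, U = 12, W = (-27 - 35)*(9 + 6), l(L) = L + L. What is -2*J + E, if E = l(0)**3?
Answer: 1884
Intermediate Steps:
l(L) = 2*L
W = -930 (W = -62*15 = -930)
J = -942 (J = -930 - 1*12 = -930 - 12 = -942)
E = 0 (E = (2*0)**3 = 0**3 = 0)
-2*J + E = -2*(-942) + 0 = 1884 + 0 = 1884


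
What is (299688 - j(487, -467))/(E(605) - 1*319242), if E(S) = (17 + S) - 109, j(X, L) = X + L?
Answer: -299668/318729 ≈ -0.94020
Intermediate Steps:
j(X, L) = L + X
E(S) = -92 + S
(299688 - j(487, -467))/(E(605) - 1*319242) = (299688 - (-467 + 487))/((-92 + 605) - 1*319242) = (299688 - 1*20)/(513 - 319242) = (299688 - 20)/(-318729) = 299668*(-1/318729) = -299668/318729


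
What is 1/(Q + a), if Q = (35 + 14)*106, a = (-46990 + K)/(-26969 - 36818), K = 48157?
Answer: 63787/331308511 ≈ 0.00019253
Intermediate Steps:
a = -1167/63787 (a = (-46990 + 48157)/(-26969 - 36818) = 1167/(-63787) = 1167*(-1/63787) = -1167/63787 ≈ -0.018295)
Q = 5194 (Q = 49*106 = 5194)
1/(Q + a) = 1/(5194 - 1167/63787) = 1/(331308511/63787) = 63787/331308511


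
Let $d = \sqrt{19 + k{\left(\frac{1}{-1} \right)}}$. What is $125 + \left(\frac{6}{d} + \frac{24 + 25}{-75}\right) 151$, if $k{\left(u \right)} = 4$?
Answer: $\frac{1976}{75} + \frac{906 \sqrt{23}}{23} \approx 215.26$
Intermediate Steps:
$d = \sqrt{23}$ ($d = \sqrt{19 + 4} = \sqrt{23} \approx 4.7958$)
$125 + \left(\frac{6}{d} + \frac{24 + 25}{-75}\right) 151 = 125 + \left(\frac{6}{\sqrt{23}} + \frac{24 + 25}{-75}\right) 151 = 125 + \left(6 \frac{\sqrt{23}}{23} + 49 \left(- \frac{1}{75}\right)\right) 151 = 125 + \left(\frac{6 \sqrt{23}}{23} - \frac{49}{75}\right) 151 = 125 + \left(- \frac{49}{75} + \frac{6 \sqrt{23}}{23}\right) 151 = 125 - \left(\frac{7399}{75} - \frac{906 \sqrt{23}}{23}\right) = \frac{1976}{75} + \frac{906 \sqrt{23}}{23}$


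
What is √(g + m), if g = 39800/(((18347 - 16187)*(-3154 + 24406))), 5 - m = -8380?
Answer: 5*√1363343296546/63756 ≈ 91.570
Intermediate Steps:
m = 8385 (m = 5 - 1*(-8380) = 5 + 8380 = 8385)
g = 995/1147608 (g = 39800/((2160*21252)) = 39800/45904320 = 39800*(1/45904320) = 995/1147608 ≈ 0.00086702)
√(g + m) = √(995/1147608 + 8385) = √(9622694075/1147608) = 5*√1363343296546/63756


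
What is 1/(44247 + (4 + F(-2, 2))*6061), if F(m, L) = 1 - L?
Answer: 1/62430 ≈ 1.6018e-5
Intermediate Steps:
1/(44247 + (4 + F(-2, 2))*6061) = 1/(44247 + (4 + (1 - 1*2))*6061) = 1/(44247 + (4 + (1 - 2))*6061) = 1/(44247 + (4 - 1)*6061) = 1/(44247 + 3*6061) = 1/(44247 + 18183) = 1/62430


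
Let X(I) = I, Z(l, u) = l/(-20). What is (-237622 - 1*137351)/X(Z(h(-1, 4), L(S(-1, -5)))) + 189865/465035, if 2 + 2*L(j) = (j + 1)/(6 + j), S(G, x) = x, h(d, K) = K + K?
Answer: 174375645001/186014 ≈ 9.3743e+5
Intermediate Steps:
h(d, K) = 2*K
L(j) = -1 + (1 + j)/(2*(6 + j)) (L(j) = -1 + ((j + 1)/(6 + j))/2 = -1 + ((1 + j)/(6 + j))/2 = -1 + (1 + j)/(2*(6 + j)))
Z(l, u) = -l/20 (Z(l, u) = l*(-1/20) = -l/20)
(-237622 - 1*137351)/X(Z(h(-1, 4), L(S(-1, -5)))) + 189865/465035 = (-237622 - 1*137351)/((-4/10)) + 189865/465035 = (-237622 - 137351)/((-1/20*8)) + 189865*(1/465035) = -374973/(-⅖) + 37973/93007 = -374973*(-5/2) + 37973/93007 = 1874865/2 + 37973/93007 = 174375645001/186014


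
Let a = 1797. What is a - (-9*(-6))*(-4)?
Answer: 2013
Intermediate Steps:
a - (-9*(-6))*(-4) = 1797 - (-9*(-6))*(-4) = 1797 - 54*(-4) = 1797 - 1*(-216) = 1797 + 216 = 2013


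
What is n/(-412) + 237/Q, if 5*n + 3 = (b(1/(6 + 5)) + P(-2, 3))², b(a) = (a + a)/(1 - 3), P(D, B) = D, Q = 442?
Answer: 7375156/13771615 ≈ 0.53553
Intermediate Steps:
b(a) = -a (b(a) = (2*a)/(-2) = (2*a)*(-½) = -a)
n = 166/605 (n = -⅗ + (-1/(6 + 5) - 2)²/5 = -⅗ + (-1/11 - 2)²/5 = -⅗ + (-23/11)²/5 = -⅗ + (⅕)*(529/121) = -⅗ + 529/605 = 166/605 ≈ 0.27438)
n/(-412) + 237/Q = (166/605)/(-412) + 237/442 = (166/605)*(-1/412) + 237*(1/442) = -83/124630 + 237/442 = 7375156/13771615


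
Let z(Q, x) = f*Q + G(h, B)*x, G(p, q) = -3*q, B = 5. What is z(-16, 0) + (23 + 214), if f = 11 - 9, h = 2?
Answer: 205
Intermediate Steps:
f = 2
z(Q, x) = -15*x + 2*Q (z(Q, x) = 2*Q + (-3*5)*x = 2*Q - 15*x = -15*x + 2*Q)
z(-16, 0) + (23 + 214) = (-15*0 + 2*(-16)) + (23 + 214) = (0 - 32) + 237 = -32 + 237 = 205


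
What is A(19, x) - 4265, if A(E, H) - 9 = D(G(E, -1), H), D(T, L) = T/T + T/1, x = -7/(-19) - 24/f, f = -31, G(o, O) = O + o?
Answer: -4237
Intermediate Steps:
x = 673/589 (x = -7/(-19) - 24/(-31) = -7*(-1/19) - 24*(-1/31) = 7/19 + 24/31 = 673/589 ≈ 1.1426)
D(T, L) = 1 + T (D(T, L) = 1 + T*1 = 1 + T)
A(E, H) = 9 + E (A(E, H) = 9 + (1 + (-1 + E)) = 9 + E)
A(19, x) - 4265 = (9 + 19) - 4265 = 28 - 4265 = -4237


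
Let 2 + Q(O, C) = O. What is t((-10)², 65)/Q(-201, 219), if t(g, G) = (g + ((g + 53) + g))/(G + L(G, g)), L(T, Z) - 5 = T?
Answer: -353/27405 ≈ -0.012881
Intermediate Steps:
Q(O, C) = -2 + O
L(T, Z) = 5 + T
t(g, G) = (53 + 3*g)/(5 + 2*G) (t(g, G) = (g + ((g + 53) + g))/(G + (5 + G)) = (g + ((53 + g) + g))/(5 + 2*G) = (g + (53 + 2*g))/(5 + 2*G) = (53 + 3*g)/(5 + 2*G))
t((-10)², 65)/Q(-201, 219) = ((53 + 3*(-10)²)/(5 + 2*65))/(-2 - 201) = ((53 + 3*100)/(5 + 130))/(-203) = ((53 + 300)/135)*(-1/203) = ((1/135)*353)*(-1/203) = (353/135)*(-1/203) = -353/27405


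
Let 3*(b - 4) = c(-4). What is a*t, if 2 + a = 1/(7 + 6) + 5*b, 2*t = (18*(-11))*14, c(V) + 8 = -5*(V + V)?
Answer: -1286670/13 ≈ -98975.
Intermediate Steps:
c(V) = -8 - 10*V (c(V) = -8 - 5*(V + V) = -8 - 10*V)
t = -1386 (t = ((18*(-11))*14)/2 = (-198*14)/2 = (½)*(-2772) = -1386)
b = 44/3 (b = 4 + (-8 - 10*(-4))/3 = 4 + (-8 + 40)/3 = 4 + (⅓)*32 = 4 + 32/3 = 44/3 ≈ 14.667)
a = 2785/39 (a = -2 + (1/(7 + 6) + 5*(44/3)) = -2 + (1/13 + 220/3) = -2 + 2863/39 = 2785/39 ≈ 71.410)
a*t = (2785/39)*(-1386) = -1286670/13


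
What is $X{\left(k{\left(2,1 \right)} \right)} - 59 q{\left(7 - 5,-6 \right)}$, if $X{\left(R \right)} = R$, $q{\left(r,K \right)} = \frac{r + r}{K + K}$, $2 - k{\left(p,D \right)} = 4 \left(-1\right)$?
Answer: $\frac{77}{3} \approx 25.667$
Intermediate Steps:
$k{\left(p,D \right)} = 6$ ($k{\left(p,D \right)} = 2 - 4 \left(-1\right) = 2 - -4 = 2 + 4 = 6$)
$q{\left(r,K \right)} = \frac{r}{K}$ ($q{\left(r,K \right)} = \frac{2 r}{2 K} = 2 r \frac{1}{2 K} = \frac{r}{K}$)
$X{\left(k{\left(2,1 \right)} \right)} - 59 q{\left(7 - 5,-6 \right)} = 6 - 59 \frac{7 - 5}{-6} = 6 - 59 \cdot 2 \left(- \frac{1}{6}\right) = 6 - - \frac{59}{3} = 6 + \frac{59}{3} = \frac{77}{3}$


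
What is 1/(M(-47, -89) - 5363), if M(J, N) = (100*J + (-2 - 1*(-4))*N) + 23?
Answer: -1/10218 ≈ -9.7867e-5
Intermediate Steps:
M(J, N) = 23 + 2*N + 100*J (M(J, N) = (100*J + (-2 + 4)*N) + 23 = (100*J + 2*N) + 23 = (2*N + 100*J) + 23 = 23 + 2*N + 100*J)
1/(M(-47, -89) - 5363) = 1/((23 + 2*(-89) + 100*(-47)) - 5363) = 1/((23 - 178 - 4700) - 5363) = 1/(-4855 - 5363) = 1/(-10218) = -1/10218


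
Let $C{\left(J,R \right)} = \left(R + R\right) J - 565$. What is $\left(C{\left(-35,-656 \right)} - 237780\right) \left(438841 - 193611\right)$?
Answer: $-47188382750$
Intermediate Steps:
$C{\left(J,R \right)} = -565 + 2 J R$ ($C{\left(J,R \right)} = 2 R J - 565 = 2 J R - 565 = -565 + 2 J R$)
$\left(C{\left(-35,-656 \right)} - 237780\right) \left(438841 - 193611\right) = \left(\left(-565 + 2 \left(-35\right) \left(-656\right)\right) - 237780\right) \left(438841 - 193611\right) = \left(\left(-565 + 45920\right) - 237780\right) 245230 = \left(45355 - 237780\right) 245230 = \left(-192425\right) 245230 = -47188382750$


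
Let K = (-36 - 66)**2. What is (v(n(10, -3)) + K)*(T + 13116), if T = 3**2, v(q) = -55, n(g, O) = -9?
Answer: 135830625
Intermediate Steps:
K = 10404 (K = (-102)**2 = 10404)
T = 9
(v(n(10, -3)) + K)*(T + 13116) = (-55 + 10404)*(9 + 13116) = 10349*13125 = 135830625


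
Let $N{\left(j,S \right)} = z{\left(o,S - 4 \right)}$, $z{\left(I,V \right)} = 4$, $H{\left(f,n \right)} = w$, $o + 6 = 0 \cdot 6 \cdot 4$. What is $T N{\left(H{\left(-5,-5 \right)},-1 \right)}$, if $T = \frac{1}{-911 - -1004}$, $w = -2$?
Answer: $\frac{4}{93} \approx 0.043011$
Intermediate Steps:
$o = -6$ ($o = -6 + 0 \cdot 6 \cdot 4 = -6 + 0 \cdot 4 = -6 + 0 = -6$)
$H{\left(f,n \right)} = -2$
$N{\left(j,S \right)} = 4$
$T = \frac{1}{93}$ ($T = \frac{1}{-911 + 1004} = \frac{1}{93} \approx 0.010753$)
$T N{\left(H{\left(-5,-5 \right)},-1 \right)} = \frac{1}{93} \cdot 4 = \frac{4}{93}$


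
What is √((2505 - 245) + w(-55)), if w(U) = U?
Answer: 21*√5 ≈ 46.957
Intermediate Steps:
√((2505 - 245) + w(-55)) = √((2505 - 245) - 55) = √(2260 - 55) = √2205 = 21*√5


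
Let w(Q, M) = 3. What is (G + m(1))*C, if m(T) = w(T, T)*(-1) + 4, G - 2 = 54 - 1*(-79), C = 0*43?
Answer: 0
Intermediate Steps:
C = 0
G = 135 (G = 2 + (54 - 1*(-79)) = 2 + (54 + 79) = 2 + 133 = 135)
m(T) = 1 (m(T) = 3*(-1) + 4 = -3 + 4 = 1)
(G + m(1))*C = (135 + 1)*0 = 136*0 = 0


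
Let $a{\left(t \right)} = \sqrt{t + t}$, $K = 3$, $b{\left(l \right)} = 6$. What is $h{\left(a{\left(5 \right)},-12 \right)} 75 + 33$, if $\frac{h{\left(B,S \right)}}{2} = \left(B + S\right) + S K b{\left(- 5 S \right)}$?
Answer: $-34167 + 150 \sqrt{10} \approx -33693.0$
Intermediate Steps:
$a{\left(t \right)} = \sqrt{2} \sqrt{t}$ ($a{\left(t \right)} = \sqrt{2 t} = \sqrt{2} \sqrt{t}$)
$h{\left(B,S \right)} = 2 B + 38 S$ ($h{\left(B,S \right)} = 2 \left(\left(B + S\right) + S 3 \cdot 6\right) = 2 \left(\left(B + S\right) + 3 S 6\right) = 2 \left(\left(B + S\right) + 18 S\right) = 2 \left(B + 19 S\right) = 2 B + 38 S$)
$h{\left(a{\left(5 \right)},-12 \right)} 75 + 33 = \left(2 \sqrt{2} \sqrt{5} + 38 \left(-12\right)\right) 75 + 33 = \left(2 \sqrt{10} - 456\right) 75 + 33 = \left(-456 + 2 \sqrt{10}\right) 75 + 33 = \left(-34200 + 150 \sqrt{10}\right) + 33 = -34167 + 150 \sqrt{10}$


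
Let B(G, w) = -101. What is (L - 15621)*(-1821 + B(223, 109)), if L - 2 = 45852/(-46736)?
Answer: 175386208499/5842 ≈ 3.0022e+7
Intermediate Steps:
L = 11905/11684 (L = 2 + 45852/(-46736) = 2 + 45852*(-1/46736) = 2 - 11463/11684 = 11905/11684 ≈ 1.0189)
(L - 15621)*(-1821 + B(223, 109)) = (11905/11684 - 15621)*(-1821 - 101) = -182503859/11684*(-1922) = 175386208499/5842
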